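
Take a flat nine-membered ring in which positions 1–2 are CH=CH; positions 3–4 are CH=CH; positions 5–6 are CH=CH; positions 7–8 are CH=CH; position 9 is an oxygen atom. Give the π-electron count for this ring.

10

Every ring atom contributes a p orbital perpendicular to the ring (every atom in a ring double bond is sp² and brings one electron to the p orbital; the oxygen donates one lone pair from its p orbital), so the π system is cyclic and fully conjugated.
Counting π electrons: 4 × 2 = 8 from the double-bond units + 2 from the O atom = 10.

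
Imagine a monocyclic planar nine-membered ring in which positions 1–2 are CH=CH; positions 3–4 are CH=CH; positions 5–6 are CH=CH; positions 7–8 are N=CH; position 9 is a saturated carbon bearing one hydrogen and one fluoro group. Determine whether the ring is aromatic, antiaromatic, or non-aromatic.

The CH(fluoro) carbon is saturated: that saturated carbon is sp³ and has no p orbital in the ring π system. Conjugation is not continuous around the ring.
A ring that is not fully conjugated cannot be aromatic or antiaromatic regardless of its π-electron count.

Non-aromatic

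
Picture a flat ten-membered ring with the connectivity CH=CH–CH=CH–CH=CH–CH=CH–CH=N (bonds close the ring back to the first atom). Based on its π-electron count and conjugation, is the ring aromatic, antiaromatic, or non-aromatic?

Aromatic

Every ring atom contributes a p orbital perpendicular to the ring (every atom in a ring double bond is sp² and brings one electron to the p orbital; each =N– nitrogen is pyridine-type (lone pair in the sp² plane, one electron in the p orbital)), so the π system is cyclic and fully conjugated.
Tallying contributions gives 5 × 2 = 10 from the 5 double-bond units.
With 10 π electrons (n = 2), the Hückel 4n+2 condition holds.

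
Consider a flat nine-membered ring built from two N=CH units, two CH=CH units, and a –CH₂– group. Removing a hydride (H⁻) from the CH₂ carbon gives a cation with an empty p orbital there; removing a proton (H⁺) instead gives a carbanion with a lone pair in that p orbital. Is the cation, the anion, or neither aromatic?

The anion

Both ions have a continuous loop of p orbitals — each ring atom is sp².
Cation: 4 × 2 + 0 = 8 π electrons → 4(2), antiaromatic.
Anion: 4 × 2 + 2 = 10 π electrons → 4(2)+2, aromatic.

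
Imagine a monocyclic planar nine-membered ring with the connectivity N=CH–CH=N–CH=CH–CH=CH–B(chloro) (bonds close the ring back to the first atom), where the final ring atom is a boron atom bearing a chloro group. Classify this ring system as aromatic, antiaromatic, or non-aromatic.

The p orbitals form a continuous loop: each doubly-bonded ring atom is sp² with one p-orbital electron; each =N– nitrogen is pyridine-type (lone pair in the sp² plane, one electron in the p orbital); the boron has an empty p orbital. The ring is fully conjugated.
Adding the contributions, 4 × 2 = 8 from the double-bond units + 0 from the B(chloro) atom = 8.
A 4n π count (8, n = 2) in a planar conjugated ring means antiaromatic.

Antiaromatic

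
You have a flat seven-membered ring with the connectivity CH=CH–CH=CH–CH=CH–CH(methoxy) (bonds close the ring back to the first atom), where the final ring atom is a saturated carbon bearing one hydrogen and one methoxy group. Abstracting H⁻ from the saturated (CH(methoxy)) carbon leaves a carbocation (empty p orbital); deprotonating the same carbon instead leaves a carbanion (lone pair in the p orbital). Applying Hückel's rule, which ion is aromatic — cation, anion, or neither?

The cation

In either ion the ring is fully conjugated: every atom, including the new sp² carbon, supplies a p orbital.
Cation: 3 × 2 + 0 = 6 π electrons → 4(1)+2, aromatic.
Anion: 3 × 2 + 2 = 8 π electrons → 4(2), antiaromatic.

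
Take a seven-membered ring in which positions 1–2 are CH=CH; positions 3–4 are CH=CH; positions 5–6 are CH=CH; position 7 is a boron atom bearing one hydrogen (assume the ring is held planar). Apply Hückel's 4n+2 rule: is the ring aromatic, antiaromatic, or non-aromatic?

Every ring atom contributes a p orbital perpendicular to the ring (every atom in a ring double bond is sp² and brings one electron to the p orbital; the boron has an empty p orbital), so the π system is cyclic and fully conjugated.
Counting π electrons: 3 × 2 = 6 from the double-bond units + 0 from the BH atom = 6.
6 = 4(1) + 2, which satisfies Hückel's 4n+2 rule.

Aromatic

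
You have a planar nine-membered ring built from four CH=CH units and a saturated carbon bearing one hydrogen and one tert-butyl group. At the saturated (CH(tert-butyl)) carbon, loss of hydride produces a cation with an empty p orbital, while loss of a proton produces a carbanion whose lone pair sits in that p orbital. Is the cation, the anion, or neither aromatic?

Once that carbon is sp², every ring atom has a p orbital and both ions are fully conjugated.
Cation: 4 × 2 + 0 = 8 π electrons → 4(2), antiaromatic.
Anion: 4 × 2 + 2 = 10 π electrons → 4(2)+2, aromatic.

The anion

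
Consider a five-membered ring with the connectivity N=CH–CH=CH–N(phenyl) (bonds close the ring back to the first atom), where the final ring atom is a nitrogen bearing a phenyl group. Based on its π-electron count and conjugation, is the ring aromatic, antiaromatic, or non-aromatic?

Aromatic

The p orbitals form a continuous loop: each doubly-bonded ring atom is sp² with one p-orbital electron; each sp² =N– keeps its lone pair in-plane and puts one electron into the π system; the pyrrole-type nitrogen donates its lone pair from the p orbital. The ring is fully conjugated.
π-electron count: 2 × 2 = 4 from the double-bond units + 2 from the N(phenyl) atom = 6.
Since 6 = 4·1 + 2, the ring meets the 4n+2 criterion.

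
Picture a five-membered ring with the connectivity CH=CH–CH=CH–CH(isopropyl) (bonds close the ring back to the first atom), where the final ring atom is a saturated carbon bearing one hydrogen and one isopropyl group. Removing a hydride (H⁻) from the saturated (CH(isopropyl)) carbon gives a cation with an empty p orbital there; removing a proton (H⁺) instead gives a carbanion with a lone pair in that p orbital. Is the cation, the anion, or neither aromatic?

In either ion the ring is fully conjugated: every atom, including the new sp² carbon, supplies a p orbital.
Cation: 2 × 2 + 0 = 4 π electrons → 4(1), antiaromatic.
Anion: 2 × 2 + 2 = 6 π electrons → 4(1)+2, aromatic.

The anion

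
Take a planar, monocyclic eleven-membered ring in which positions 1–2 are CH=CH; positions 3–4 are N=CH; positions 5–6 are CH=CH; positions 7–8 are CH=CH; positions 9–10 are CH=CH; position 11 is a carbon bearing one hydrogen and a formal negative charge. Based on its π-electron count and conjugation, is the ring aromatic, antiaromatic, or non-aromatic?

All ring atoms are sp² and supply a p orbital to the ring (each doubly-bonded ring atom is sp² with one p-orbital electron; each =N– nitrogen is pyridine-type (lone pair in the sp² plane, one electron in the p orbital); the carbanion's lone pair occupies the p orbital); the conjugation is uninterrupted.
Adding the contributions, 5 × 2 = 10 from the double-bond units + 2 from the CH(-) atom = 12.
With 12 = 4·3 π electrons, Hückel's rule classifies the planar ring as antiaromatic.

Antiaromatic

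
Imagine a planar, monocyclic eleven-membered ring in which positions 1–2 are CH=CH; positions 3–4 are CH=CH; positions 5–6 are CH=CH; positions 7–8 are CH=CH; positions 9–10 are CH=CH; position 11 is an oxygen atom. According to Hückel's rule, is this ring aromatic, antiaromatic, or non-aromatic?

Antiaromatic

Check conjugation: the double-bond atoms are sp², each contributing one p electron; the oxygen donates one lone pair from its p orbital — every position has a p orbital, so the cyclic π system is continuous.
Adding the contributions, 5 × 2 = 10 from the double-bond units + 2 from the O atom = 12.
With 12 = 4·3 π electrons, Hückel's rule classifies the planar ring as antiaromatic.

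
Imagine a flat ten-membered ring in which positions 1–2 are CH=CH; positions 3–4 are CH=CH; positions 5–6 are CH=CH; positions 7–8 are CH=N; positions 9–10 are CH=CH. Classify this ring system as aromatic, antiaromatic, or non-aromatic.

Aromatic

Every ring atom contributes a p orbital perpendicular to the ring (each doubly-bonded ring atom is sp² with one p-orbital electron; each =N– nitrogen is pyridine-type (lone pair in the sp² plane, one electron in the p orbital)), so the π system is cyclic and fully conjugated.
π-electron count: 5 × 2 = 10 from the 5 double-bond units.
That gives a 4n+2 count (10, n = 2).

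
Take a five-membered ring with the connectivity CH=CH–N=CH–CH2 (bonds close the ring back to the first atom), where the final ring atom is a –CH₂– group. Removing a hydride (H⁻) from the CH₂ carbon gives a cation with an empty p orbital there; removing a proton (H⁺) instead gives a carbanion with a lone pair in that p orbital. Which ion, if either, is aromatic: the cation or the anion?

In either ion the ring is fully conjugated: every atom, including the new sp² carbon, supplies a p orbital.
Cation: 2 × 2 + 0 = 4 π electrons → 4(1), antiaromatic.
Anion: 2 × 2 + 2 = 6 π electrons → 4(1)+2, aromatic.

The anion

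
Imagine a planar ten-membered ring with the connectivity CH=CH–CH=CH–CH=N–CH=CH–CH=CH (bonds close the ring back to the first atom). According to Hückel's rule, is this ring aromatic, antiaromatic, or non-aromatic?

The p orbitals form a continuous loop: the double-bond atoms are sp², each contributing one p electron; each =N– nitrogen is pyridine-type (lone pair in the sp² plane, one electron in the p orbital). The ring is fully conjugated.
Adding the contributions, 5 × 2 = 10 from the 5 double-bond units.
That gives a 4n+2 count (10, n = 2).

Aromatic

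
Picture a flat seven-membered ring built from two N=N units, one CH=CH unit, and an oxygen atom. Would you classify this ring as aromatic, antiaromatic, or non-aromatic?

Every ring atom contributes a p orbital perpendicular to the ring (the double-bond atoms are sp², each contributing one p electron; each sp² =N– keeps its lone pair in-plane and puts one electron into the π system; the oxygen donates one lone pair from its p orbital), so the π system is cyclic and fully conjugated.
Adding the contributions, 3 × 2 = 6 from the double-bond units + 2 from the O atom = 8.
With 8 = 4·2 π electrons, Hückel's rule classifies the planar ring as antiaromatic.

Antiaromatic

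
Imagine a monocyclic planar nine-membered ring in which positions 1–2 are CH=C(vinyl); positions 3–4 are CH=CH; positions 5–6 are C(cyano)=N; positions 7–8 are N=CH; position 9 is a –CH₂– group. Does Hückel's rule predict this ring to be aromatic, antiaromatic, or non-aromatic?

Non-aromatic

The CH2 carbon is saturated: the tetrahedral CH₂ carbon is sp³ and has no p orbital in the ring π system. Conjugation is not continuous around the ring.
Broken conjugation rules out both aromaticity and antiaromaticity.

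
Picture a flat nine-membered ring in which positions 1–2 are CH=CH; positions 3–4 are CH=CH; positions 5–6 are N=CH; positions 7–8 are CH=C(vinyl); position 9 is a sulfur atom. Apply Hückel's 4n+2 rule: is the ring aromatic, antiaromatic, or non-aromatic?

Aromatic

All ring atoms are sp² and supply a p orbital to the ring (each doubly-bonded ring atom is sp² with one p-orbital electron; each =N– nitrogen is pyridine-type (lone pair in the sp² plane, one electron in the p orbital); the sulfur donates one lone pair from its p orbital); the conjugation is uninterrupted.
Counting π electrons: 4 × 2 = 8 from the double-bond units + 2 from the S atom = 10.
Since 10 = 4·2 + 2, the ring meets the 4n+2 criterion.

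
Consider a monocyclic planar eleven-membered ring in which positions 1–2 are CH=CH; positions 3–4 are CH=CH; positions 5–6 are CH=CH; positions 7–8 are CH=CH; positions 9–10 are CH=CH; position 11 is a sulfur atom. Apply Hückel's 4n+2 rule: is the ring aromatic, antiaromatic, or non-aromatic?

Antiaromatic

Check conjugation: every atom in a ring double bond is sp² and brings one electron to the p orbital; the sulfur donates one lone pair from its p orbital — every position has a p orbital, so the cyclic π system is continuous.
Counting π electrons: 5 × 2 = 10 from the double-bond units + 2 from the S atom = 12.
With 12 = 4·3 π electrons, Hückel's rule classifies the planar ring as antiaromatic.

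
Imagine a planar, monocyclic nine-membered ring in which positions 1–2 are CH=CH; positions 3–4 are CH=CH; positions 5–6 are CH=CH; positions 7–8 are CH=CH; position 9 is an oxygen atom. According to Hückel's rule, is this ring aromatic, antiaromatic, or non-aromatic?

Aromatic

The p orbitals form a continuous loop: the double-bond atoms are sp², each contributing one p electron; the oxygen donates one lone pair from its p orbital. The ring is fully conjugated.
π-electron count: 4 × 2 = 8 from the double-bond units + 2 from the O atom = 10.
Since 10 = 4·2 + 2, the ring meets the 4n+2 criterion.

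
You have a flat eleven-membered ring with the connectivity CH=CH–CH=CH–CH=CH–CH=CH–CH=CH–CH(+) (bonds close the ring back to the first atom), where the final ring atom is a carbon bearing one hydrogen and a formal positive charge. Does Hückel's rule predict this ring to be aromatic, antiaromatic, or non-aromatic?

All ring atoms are sp² and supply a p orbital to the ring (the double-bond atoms are sp², each contributing one p electron; the carbocation has an empty p orbital); the conjugation is uninterrupted.
Tallying contributions gives 5 × 2 = 10 from the double-bond units + 0 from the CH(+) atom = 10.
With 10 π electrons (n = 2), the Hückel 4n+2 condition holds.

Aromatic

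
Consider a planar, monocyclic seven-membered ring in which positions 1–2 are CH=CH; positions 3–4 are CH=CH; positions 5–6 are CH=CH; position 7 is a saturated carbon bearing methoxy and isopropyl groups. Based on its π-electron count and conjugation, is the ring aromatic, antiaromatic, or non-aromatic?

The C(methoxy)(isopropyl) position has four σ bonds — that saturated carbon is sp³ and has no p orbital in the ring π system — so the cyclic conjugation is interrupted.
Broken conjugation rules out both aromaticity and antiaromaticity.

Non-aromatic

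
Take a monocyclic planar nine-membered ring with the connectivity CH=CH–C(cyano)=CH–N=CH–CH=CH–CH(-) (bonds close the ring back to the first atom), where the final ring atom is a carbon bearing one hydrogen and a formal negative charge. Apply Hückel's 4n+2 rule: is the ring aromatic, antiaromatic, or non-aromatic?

The p orbitals form a continuous loop: the double-bond atoms are sp², each contributing one p electron; each =N– nitrogen is pyridine-type (lone pair in the sp² plane, one electron in the p orbital); the carbanion's lone pair occupies the p orbital. The ring is fully conjugated.
Tallying contributions gives 4 × 2 = 8 from the double-bond units + 2 from the CH(-) atom = 10.
That gives a 4n+2 count (10, n = 2).

Aromatic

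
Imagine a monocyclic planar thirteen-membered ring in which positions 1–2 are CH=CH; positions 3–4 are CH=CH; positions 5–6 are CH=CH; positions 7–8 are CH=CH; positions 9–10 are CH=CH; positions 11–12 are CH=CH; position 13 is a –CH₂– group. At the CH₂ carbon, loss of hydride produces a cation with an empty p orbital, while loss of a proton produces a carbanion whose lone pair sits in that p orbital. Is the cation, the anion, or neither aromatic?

The anion

In either ion the ring is fully conjugated: every atom, including the new sp² carbon, supplies a p orbital.
Cation: 6 × 2 + 0 = 12 π electrons → 4(3), antiaromatic.
Anion: 6 × 2 + 2 = 14 π electrons → 4(3)+2, aromatic.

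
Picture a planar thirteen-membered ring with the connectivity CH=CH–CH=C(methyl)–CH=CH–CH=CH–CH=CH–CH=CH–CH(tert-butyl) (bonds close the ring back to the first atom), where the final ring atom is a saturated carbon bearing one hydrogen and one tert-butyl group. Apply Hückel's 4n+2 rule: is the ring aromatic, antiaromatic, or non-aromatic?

The CH(tert-butyl) carbon is saturated: that saturated carbon is sp³ and has no p orbital in the ring π system. Conjugation is not continuous around the ring.
Hückel's rule only applies to fully conjugated rings, so this one is simply non-aromatic.

Non-aromatic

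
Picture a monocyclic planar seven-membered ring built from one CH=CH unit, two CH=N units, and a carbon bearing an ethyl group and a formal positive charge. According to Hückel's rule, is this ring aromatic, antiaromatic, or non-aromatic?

Check conjugation: each doubly-bonded ring atom is sp² with one p-orbital electron; each =N– nitrogen is pyridine-type (lone pair in the sp² plane, one electron in the p orbital); the carbocation has an empty p orbital — every position has a p orbital, so the cyclic π system is continuous.
Tallying contributions gives 3 × 2 = 6 from the double-bond units + 0 from the C(ethyl)(+) atom = 6.
6 = 4(1) + 2, which satisfies Hückel's 4n+2 rule.

Aromatic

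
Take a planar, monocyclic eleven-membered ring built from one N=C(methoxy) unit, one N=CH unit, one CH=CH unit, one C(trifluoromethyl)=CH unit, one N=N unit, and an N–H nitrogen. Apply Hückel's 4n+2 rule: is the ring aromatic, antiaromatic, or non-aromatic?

Antiaromatic

Every ring atom contributes a p orbital perpendicular to the ring (the double-bond atoms are sp², each contributing one p electron; the doubly-bonded nitrogens are pyridine-type — their lone pairs lie in the ring plane, leaving one electron in the p orbital; the pyrrole-type nitrogen donates its lone pair from the p orbital), so the π system is cyclic and fully conjugated.
π-electron count: 5 × 2 = 10 from the double-bond units + 2 from the NH atom = 12.
A 4n π count (12, n = 3) in a planar conjugated ring means antiaromatic.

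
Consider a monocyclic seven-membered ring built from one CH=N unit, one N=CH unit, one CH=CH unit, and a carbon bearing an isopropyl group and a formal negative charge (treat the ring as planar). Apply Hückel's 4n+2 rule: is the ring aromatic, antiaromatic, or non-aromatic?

Antiaromatic

All ring atoms are sp² and supply a p orbital to the ring (the double-bond atoms are sp², each contributing one p electron; each =N– nitrogen is pyridine-type (lone pair in the sp² plane, one electron in the p orbital); the carbanion's lone pair occupies the p orbital); the conjugation is uninterrupted.
Counting π electrons: 3 × 2 = 6 from the double-bond units + 2 from the C(isopropyl)(-) atom = 8.
With 8 = 4·2 π electrons, Hückel's rule classifies the planar ring as antiaromatic.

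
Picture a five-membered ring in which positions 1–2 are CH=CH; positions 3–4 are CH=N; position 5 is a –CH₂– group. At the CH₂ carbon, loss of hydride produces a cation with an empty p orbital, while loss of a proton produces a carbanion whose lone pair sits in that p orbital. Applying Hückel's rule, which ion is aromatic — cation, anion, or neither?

Once that carbon is sp², every ring atom has a p orbital and both ions are fully conjugated.
Cation: 2 × 2 + 0 = 4 π electrons → 4(1), antiaromatic.
Anion: 2 × 2 + 2 = 6 π electrons → 4(1)+2, aromatic.

The anion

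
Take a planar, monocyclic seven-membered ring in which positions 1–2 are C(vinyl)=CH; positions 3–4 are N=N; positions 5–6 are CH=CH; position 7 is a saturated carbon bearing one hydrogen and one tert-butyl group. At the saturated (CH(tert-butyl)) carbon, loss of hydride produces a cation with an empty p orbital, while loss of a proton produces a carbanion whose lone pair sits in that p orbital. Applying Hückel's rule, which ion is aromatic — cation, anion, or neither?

Once that carbon is sp², every ring atom has a p orbital and both ions are fully conjugated.
Cation: 3 × 2 + 0 = 6 π electrons → 4(1)+2, aromatic.
Anion: 3 × 2 + 2 = 8 π electrons → 4(2), antiaromatic.

The cation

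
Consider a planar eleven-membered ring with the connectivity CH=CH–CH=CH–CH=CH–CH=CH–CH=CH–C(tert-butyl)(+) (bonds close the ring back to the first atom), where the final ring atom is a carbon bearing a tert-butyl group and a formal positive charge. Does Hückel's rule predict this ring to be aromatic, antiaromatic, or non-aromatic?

Aromatic

The p orbitals form a continuous loop: the double-bond atoms are sp², each contributing one p electron; the carbocation has an empty p orbital. The ring is fully conjugated.
Tallying contributions gives 5 × 2 = 10 from the double-bond units + 0 from the C(tert-butyl)(+) atom = 10.
10 = 4(2) + 2, which satisfies Hückel's 4n+2 rule.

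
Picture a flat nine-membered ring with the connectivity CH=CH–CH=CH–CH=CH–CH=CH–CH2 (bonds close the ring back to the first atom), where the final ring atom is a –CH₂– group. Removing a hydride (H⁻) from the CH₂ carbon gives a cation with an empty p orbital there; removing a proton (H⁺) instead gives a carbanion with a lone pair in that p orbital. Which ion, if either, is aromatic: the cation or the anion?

The anion

In either ion the ring is fully conjugated: every atom, including the new sp² carbon, supplies a p orbital.
Cation: 4 × 2 + 0 = 8 π electrons → 4(2), antiaromatic.
Anion: 4 × 2 + 2 = 10 π electrons → 4(2)+2, aromatic.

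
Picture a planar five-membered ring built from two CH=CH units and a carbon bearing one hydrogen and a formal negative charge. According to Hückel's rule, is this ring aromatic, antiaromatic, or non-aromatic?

All ring atoms are sp² and supply a p orbital to the ring (every atom in a ring double bond is sp² and brings one electron to the p orbital; the carbanion's lone pair occupies the p orbital); the conjugation is uninterrupted.
π-electron count: 2 × 2 = 4 from the double-bond units + 2 from the CH(-) atom = 6.
That gives a 4n+2 count (6, n = 1).
(The species described is the cyclopentadienyl anion.)

Aromatic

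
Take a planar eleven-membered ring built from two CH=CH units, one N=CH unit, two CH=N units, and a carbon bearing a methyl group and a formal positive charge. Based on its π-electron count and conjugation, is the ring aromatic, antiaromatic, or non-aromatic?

Every ring atom contributes a p orbital perpendicular to the ring (the double-bond atoms are sp², each contributing one p electron; the doubly-bonded nitrogens are pyridine-type — their lone pairs lie in the ring plane, leaving one electron in the p orbital; the carbocation has an empty p orbital), so the π system is cyclic and fully conjugated.
Adding the contributions, 5 × 2 = 10 from the double-bond units + 0 from the C(methyl)(+) atom = 10.
With 10 π electrons (n = 2), the Hückel 4n+2 condition holds.

Aromatic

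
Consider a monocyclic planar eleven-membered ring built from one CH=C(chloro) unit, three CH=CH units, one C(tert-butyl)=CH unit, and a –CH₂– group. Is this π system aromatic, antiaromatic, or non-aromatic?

Non-aromatic

The CH2 carbon is saturated: the tetrahedral CH₂ carbon is sp³ and has no p orbital in the ring π system. Conjugation is not continuous around the ring.
Without a continuous loop of overlapping p orbitals the Hückel electron count never comes into play.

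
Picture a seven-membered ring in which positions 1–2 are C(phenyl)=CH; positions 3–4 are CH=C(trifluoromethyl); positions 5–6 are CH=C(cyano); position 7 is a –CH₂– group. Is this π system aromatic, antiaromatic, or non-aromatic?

At the CH2 position, the tetrahedral CH₂ carbon is sp³ and has no p orbital in the ring π system; the ring's p-orbital overlap is broken there.
Without a continuous loop of overlapping p orbitals the Hückel electron count never comes into play.

Non-aromatic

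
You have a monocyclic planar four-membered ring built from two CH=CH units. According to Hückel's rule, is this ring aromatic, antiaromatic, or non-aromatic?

Antiaromatic

All ring atoms are sp² and supply a p orbital to the ring (the double-bond atoms are sp², each contributing one p electron); the conjugation is uninterrupted.
Tallying contributions gives 2 × 2 = 4 from the 2 double-bond units.
4 is a 4n count (n = 1), so the planar conjugated ring is antiaromatic.
(This ring is cyclobutadiene.)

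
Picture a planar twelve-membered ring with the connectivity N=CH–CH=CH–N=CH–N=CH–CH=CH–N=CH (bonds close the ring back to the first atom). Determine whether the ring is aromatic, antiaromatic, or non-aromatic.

Antiaromatic

All ring atoms are sp² and supply a p orbital to the ring (each doubly-bonded ring atom is sp² with one p-orbital electron; each sp² =N– keeps its lone pair in-plane and puts one electron into the π system); the conjugation is uninterrupted.
π-electron count: 6 × 2 = 12 from the 6 double-bond units.
A 4n π count (12, n = 3) in a planar conjugated ring means antiaromatic.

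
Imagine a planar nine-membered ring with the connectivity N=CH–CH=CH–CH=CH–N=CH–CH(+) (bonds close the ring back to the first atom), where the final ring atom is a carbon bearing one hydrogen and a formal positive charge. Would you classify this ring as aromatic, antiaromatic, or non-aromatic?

Antiaromatic

All ring atoms are sp² and supply a p orbital to the ring (the double-bond atoms are sp², each contributing one p electron; the doubly-bonded nitrogens are pyridine-type — their lone pairs lie in the ring plane, leaving one electron in the p orbital; the carbocation has an empty p orbital); the conjugation is uninterrupted.
π-electron count: 4 × 2 = 8 from the double-bond units + 0 from the CH(+) atom = 8.
With 8 = 4·2 π electrons, Hückel's rule classifies the planar ring as antiaromatic.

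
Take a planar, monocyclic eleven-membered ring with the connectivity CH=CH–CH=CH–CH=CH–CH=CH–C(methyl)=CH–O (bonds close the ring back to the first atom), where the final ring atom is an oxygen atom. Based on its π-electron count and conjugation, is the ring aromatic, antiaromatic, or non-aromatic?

Antiaromatic

Every ring atom contributes a p orbital perpendicular to the ring (each doubly-bonded ring atom is sp² with one p-orbital electron; the oxygen donates one lone pair from its p orbital), so the π system is cyclic and fully conjugated.
Adding the contributions, 5 × 2 = 10 from the double-bond units + 2 from the O atom = 12.
With 12 = 4·3 π electrons, Hückel's rule classifies the planar ring as antiaromatic.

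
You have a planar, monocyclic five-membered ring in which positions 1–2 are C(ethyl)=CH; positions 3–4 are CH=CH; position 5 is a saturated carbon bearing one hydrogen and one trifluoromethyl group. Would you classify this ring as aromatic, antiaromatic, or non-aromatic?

Non-aromatic

Because that saturated carbon is sp³ and has no p orbital in the ring π system at the CH(trifluoromethyl) position, the π system cannot extend all the way around the ring.
Broken conjugation rules out both aromaticity and antiaromaticity.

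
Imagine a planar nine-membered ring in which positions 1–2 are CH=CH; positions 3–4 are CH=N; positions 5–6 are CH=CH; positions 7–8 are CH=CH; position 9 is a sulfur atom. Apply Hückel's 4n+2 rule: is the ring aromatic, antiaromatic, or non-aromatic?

Aromatic

Every ring atom contributes a p orbital perpendicular to the ring (each doubly-bonded ring atom is sp² with one p-orbital electron; the doubly-bonded nitrogens are pyridine-type — their lone pairs lie in the ring plane, leaving one electron in the p orbital; the sulfur donates one lone pair from its p orbital), so the π system is cyclic and fully conjugated.
Tallying contributions gives 4 × 2 = 8 from the double-bond units + 2 from the S atom = 10.
Since 10 = 4·2 + 2, the ring meets the 4n+2 criterion.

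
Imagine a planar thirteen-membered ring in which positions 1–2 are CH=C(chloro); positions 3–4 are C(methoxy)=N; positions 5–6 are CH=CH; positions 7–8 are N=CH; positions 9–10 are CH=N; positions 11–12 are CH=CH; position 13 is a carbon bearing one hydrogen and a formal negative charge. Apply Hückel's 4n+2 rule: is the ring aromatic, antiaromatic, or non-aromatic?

Aromatic

The p orbitals form a continuous loop: every atom in a ring double bond is sp² and brings one electron to the p orbital; the doubly-bonded nitrogens are pyridine-type — their lone pairs lie in the ring plane, leaving one electron in the p orbital; the carbanion's lone pair occupies the p orbital. The ring is fully conjugated.
Counting π electrons: 6 × 2 = 12 from the double-bond units + 2 from the CH(-) atom = 14.
Since 14 = 4·3 + 2, the ring meets the 4n+2 criterion.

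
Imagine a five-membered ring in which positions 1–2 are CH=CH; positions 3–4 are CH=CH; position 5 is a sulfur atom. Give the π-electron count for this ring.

Check conjugation: each doubly-bonded ring atom is sp² with one p-orbital electron; the sulfur donates one lone pair from its p orbital — every position has a p orbital, so the cyclic π system is continuous.
Counting π electrons: 2 × 2 = 4 from the double-bond units + 2 from the S atom = 6.
(The species described is thiophene.)

6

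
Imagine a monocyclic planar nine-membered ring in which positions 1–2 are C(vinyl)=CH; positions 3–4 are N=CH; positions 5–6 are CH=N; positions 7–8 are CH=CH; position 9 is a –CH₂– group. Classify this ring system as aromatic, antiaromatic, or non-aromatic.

Non-aromatic

Because the tetrahedral CH₂ carbon is sp³ and has no p orbital in the ring π system at the CH2 position, the π system cannot extend all the way around the ring.
Broken conjugation rules out both aromaticity and antiaromaticity.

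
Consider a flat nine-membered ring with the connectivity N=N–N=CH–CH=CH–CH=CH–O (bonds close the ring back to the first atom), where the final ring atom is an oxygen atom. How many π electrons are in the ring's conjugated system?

10

All ring atoms are sp² and supply a p orbital to the ring (the double-bond atoms are sp², each contributing one p electron; each sp² =N– keeps its lone pair in-plane and puts one electron into the π system; the oxygen donates one lone pair from its p orbital); the conjugation is uninterrupted.
π-electron count: 4 × 2 = 8 from the double-bond units + 2 from the O atom = 10.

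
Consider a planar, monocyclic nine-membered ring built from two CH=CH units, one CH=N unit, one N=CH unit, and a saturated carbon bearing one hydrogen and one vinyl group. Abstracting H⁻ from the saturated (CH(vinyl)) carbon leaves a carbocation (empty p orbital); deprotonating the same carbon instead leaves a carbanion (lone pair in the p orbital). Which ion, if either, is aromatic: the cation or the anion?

The anion

In either ion the ring is fully conjugated: every atom, including the new sp² carbon, supplies a p orbital.
Cation: 4 × 2 + 0 = 8 π electrons → 4(2), antiaromatic.
Anion: 4 × 2 + 2 = 10 π electrons → 4(2)+2, aromatic.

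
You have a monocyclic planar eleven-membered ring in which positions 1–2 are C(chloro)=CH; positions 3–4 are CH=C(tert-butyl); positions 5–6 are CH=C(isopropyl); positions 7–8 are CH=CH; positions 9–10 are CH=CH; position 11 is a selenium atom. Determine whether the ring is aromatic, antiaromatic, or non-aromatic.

Antiaromatic

All ring atoms are sp² and supply a p orbital to the ring (the double-bond atoms are sp², each contributing one p electron; the selenium donates one lone pair from its p orbital); the conjugation is uninterrupted.
Adding the contributions, 5 × 2 = 10 from the double-bond units + 2 from the Se atom = 12.
12 = 4(3); a planar, fully conjugated 4n system is antiaromatic.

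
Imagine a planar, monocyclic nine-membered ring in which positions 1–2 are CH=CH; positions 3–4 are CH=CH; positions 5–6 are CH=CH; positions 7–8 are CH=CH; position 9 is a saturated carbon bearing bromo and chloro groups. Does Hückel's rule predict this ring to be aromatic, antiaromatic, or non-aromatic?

The C(bromo)(chloro) carbon is saturated: that saturated carbon is sp³ and has no p orbital in the ring π system. Conjugation is not continuous around the ring.
Broken conjugation rules out both aromaticity and antiaromaticity.

Non-aromatic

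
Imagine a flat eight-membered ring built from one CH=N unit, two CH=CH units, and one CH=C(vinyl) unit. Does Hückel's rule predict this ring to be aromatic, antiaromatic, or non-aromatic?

The p orbitals form a continuous loop: every atom in a ring double bond is sp² and brings one electron to the p orbital; each sp² =N– keeps its lone pair in-plane and puts one electron into the π system. The ring is fully conjugated.
Counting π electrons: 4 × 2 = 8 from the 4 double-bond units.
A 4n π count (8, n = 2) in a planar conjugated ring means antiaromatic.

Antiaromatic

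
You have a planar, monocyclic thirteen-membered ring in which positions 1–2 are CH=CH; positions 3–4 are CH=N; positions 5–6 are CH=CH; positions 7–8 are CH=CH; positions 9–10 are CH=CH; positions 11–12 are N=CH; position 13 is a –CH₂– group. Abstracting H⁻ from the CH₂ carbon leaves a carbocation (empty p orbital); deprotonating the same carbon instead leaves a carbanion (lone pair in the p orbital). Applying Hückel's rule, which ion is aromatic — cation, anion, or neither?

Both ions have a continuous loop of p orbitals — each ring atom is sp².
Cation: 6 × 2 + 0 = 12 π electrons → 4(3), antiaromatic.
Anion: 6 × 2 + 2 = 14 π electrons → 4(3)+2, aromatic.

The anion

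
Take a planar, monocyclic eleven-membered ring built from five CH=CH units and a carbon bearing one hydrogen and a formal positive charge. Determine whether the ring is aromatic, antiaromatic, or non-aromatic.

Aromatic

Every ring atom contributes a p orbital perpendicular to the ring (every atom in a ring double bond is sp² and brings one electron to the p orbital; the carbocation has an empty p orbital), so the π system is cyclic and fully conjugated.
π-electron count: 5 × 2 = 10 from the double-bond units + 0 from the CH(+) atom = 10.
10 = 4(2) + 2, which satisfies Hückel's 4n+2 rule.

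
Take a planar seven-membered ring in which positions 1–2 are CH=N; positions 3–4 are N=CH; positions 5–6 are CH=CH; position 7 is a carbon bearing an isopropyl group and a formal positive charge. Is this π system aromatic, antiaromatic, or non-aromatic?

Check conjugation: the double-bond atoms are sp², each contributing one p electron; each =N– nitrogen is pyridine-type (lone pair in the sp² plane, one electron in the p orbital); the carbocation has an empty p orbital — every position has a p orbital, so the cyclic π system is continuous.
Tallying contributions gives 3 × 2 = 6 from the double-bond units + 0 from the C(isopropyl)(+) atom = 6.
That gives a 4n+2 count (6, n = 1).

Aromatic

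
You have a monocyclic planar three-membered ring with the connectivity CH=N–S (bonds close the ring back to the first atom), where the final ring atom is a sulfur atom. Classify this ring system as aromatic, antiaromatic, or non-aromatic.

Antiaromatic

Every ring atom contributes a p orbital perpendicular to the ring (the double-bond atoms are sp², each contributing one p electron; each =N– nitrogen is pyridine-type (lone pair in the sp² plane, one electron in the p orbital); the sulfur donates one lone pair from its p orbital), so the π system is cyclic and fully conjugated.
Counting π electrons: 1 × 2 = 2 from the double-bond unit + 2 from the S atom = 4.
With 4 = 4·1 π electrons, Hückel's rule classifies the planar ring as antiaromatic.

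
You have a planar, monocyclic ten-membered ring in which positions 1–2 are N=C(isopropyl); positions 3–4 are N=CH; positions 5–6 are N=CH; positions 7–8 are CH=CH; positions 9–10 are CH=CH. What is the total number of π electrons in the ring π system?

10

Every ring atom contributes a p orbital perpendicular to the ring (each doubly-bonded ring atom is sp² with one p-orbital electron; each =N– nitrogen is pyridine-type (lone pair in the sp² plane, one electron in the p orbital)), so the π system is cyclic and fully conjugated.
Adding the contributions, 5 × 2 = 10 from the 5 double-bond units.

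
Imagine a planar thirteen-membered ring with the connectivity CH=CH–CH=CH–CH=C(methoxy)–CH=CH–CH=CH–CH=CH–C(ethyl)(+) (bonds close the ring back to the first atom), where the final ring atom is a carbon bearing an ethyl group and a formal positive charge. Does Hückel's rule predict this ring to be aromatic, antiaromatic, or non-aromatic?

The p orbitals form a continuous loop: the double-bond atoms are sp², each contributing one p electron; the carbocation has an empty p orbital. The ring is fully conjugated.
Tallying contributions gives 6 × 2 = 12 from the double-bond units + 0 from the C(ethyl)(+) atom = 12.
12 = 4(3); a planar, fully conjugated 4n system is antiaromatic.

Antiaromatic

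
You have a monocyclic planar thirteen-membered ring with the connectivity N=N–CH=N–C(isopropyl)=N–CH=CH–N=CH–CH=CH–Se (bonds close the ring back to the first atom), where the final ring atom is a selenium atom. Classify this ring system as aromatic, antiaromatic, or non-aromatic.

All ring atoms are sp² and supply a p orbital to the ring (the double-bond atoms are sp², each contributing one p electron; the doubly-bonded nitrogens are pyridine-type — their lone pairs lie in the ring plane, leaving one electron in the p orbital; the selenium donates one lone pair from its p orbital); the conjugation is uninterrupted.
Tallying contributions gives 6 × 2 = 12 from the double-bond units + 2 from the Se atom = 14.
Since 14 = 4·3 + 2, the ring meets the 4n+2 criterion.

Aromatic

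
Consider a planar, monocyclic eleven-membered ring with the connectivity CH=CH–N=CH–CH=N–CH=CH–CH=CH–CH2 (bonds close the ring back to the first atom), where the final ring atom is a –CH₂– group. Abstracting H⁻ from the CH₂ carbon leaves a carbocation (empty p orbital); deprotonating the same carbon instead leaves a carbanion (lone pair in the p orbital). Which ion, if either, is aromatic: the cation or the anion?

The cation

Once that carbon is sp², every ring atom has a p orbital and both ions are fully conjugated.
Cation: 5 × 2 + 0 = 10 π electrons → 4(2)+2, aromatic.
Anion: 5 × 2 + 2 = 12 π electrons → 4(3), antiaromatic.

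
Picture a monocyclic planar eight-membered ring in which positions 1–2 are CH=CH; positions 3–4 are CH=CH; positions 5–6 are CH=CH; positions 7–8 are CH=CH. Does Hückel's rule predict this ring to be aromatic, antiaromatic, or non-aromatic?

The p orbitals form a continuous loop: the double-bond atoms are sp², each contributing one p electron. The ring is fully conjugated.
Tallying contributions gives 4 × 2 = 8 from the 4 double-bond units.
With 8 = 4·2 π electrons, Hückel's rule classifies the planar ring as antiaromatic.

Antiaromatic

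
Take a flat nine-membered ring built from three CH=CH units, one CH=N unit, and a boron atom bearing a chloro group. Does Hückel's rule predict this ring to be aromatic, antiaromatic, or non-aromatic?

Antiaromatic

Every ring atom contributes a p orbital perpendicular to the ring (every atom in a ring double bond is sp² and brings one electron to the p orbital; each =N– nitrogen is pyridine-type (lone pair in the sp² plane, one electron in the p orbital); the boron has an empty p orbital), so the π system is cyclic and fully conjugated.
Tallying contributions gives 4 × 2 = 8 from the double-bond units + 0 from the B(chloro) atom = 8.
8 = 4(2); a planar, fully conjugated 4n system is antiaromatic.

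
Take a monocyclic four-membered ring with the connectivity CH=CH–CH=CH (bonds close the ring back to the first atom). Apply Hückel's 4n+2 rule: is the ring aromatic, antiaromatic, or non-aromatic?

All ring atoms are sp² and supply a p orbital to the ring (the double-bond atoms are sp², each contributing one p electron); the conjugation is uninterrupted.
π-electron count: 2 × 2 = 4 from the 2 double-bond units.
4 = 4(1); a planar, fully conjugated 4n system is antiaromatic.
(The species described is cyclobutadiene.)

Antiaromatic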